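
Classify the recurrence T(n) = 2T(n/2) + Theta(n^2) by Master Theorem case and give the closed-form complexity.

Master Theorem for T(n) = 2T(n/2) + O(n^2):

a = 2, b = 2, c = 2
log_b(a) = log_2(2) = 1.0000

Case 3: c = 2 > log_2(2) = 1.0000
T(n) = O(n^2) = O(n^2)

For T(n) = 2T(n/2) + O(n^2): log_2(2) = 1.0000. This is Case 3 of the Master Theorem (c > log_b(a), work dominated by root), giving O(n^2).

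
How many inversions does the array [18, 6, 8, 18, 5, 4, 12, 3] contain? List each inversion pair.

Finding inversions in [18, 6, 8, 18, 5, 4, 12, 3]:

(0, 1): arr[0]=18 > arr[1]=6
(0, 2): arr[0]=18 > arr[2]=8
(0, 4): arr[0]=18 > arr[4]=5
(0, 5): arr[0]=18 > arr[5]=4
(0, 6): arr[0]=18 > arr[6]=12
(0, 7): arr[0]=18 > arr[7]=3
(1, 4): arr[1]=6 > arr[4]=5
(1, 5): arr[1]=6 > arr[5]=4
(1, 7): arr[1]=6 > arr[7]=3
(2, 4): arr[2]=8 > arr[4]=5
(2, 5): arr[2]=8 > arr[5]=4
(2, 7): arr[2]=8 > arr[7]=3
(3, 4): arr[3]=18 > arr[4]=5
(3, 5): arr[3]=18 > arr[5]=4
(3, 6): arr[3]=18 > arr[6]=12
(3, 7): arr[3]=18 > arr[7]=3
(4, 5): arr[4]=5 > arr[5]=4
(4, 7): arr[4]=5 > arr[7]=3
(5, 7): arr[5]=4 > arr[7]=3
(6, 7): arr[6]=12 > arr[7]=3

Total inversions: 20

The array has 20 inversion(s): (0,1), (0,2), (0,4), (0,5), (0,6), (0,7), (1,4), (1,5), (1,7), (2,4), (2,5), (2,7), (3,4), (3,5), (3,6), (3,7), (4,5), (4,7), (5,7), (6,7). Each pair (i,j) satisfies i < j and arr[i] > arr[j].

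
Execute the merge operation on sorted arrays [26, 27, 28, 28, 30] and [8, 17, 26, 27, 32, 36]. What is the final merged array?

Merging process:

Compare 26 vs 8: take 8 from right. Merged: [8]
Compare 26 vs 17: take 17 from right. Merged: [8, 17]
Compare 26 vs 26: take 26 from left. Merged: [8, 17, 26]
Compare 27 vs 26: take 26 from right. Merged: [8, 17, 26, 26]
Compare 27 vs 27: take 27 from left. Merged: [8, 17, 26, 26, 27]
Compare 28 vs 27: take 27 from right. Merged: [8, 17, 26, 26, 27, 27]
Compare 28 vs 32: take 28 from left. Merged: [8, 17, 26, 26, 27, 27, 28]
Compare 28 vs 32: take 28 from left. Merged: [8, 17, 26, 26, 27, 27, 28, 28]
Compare 30 vs 32: take 30 from left. Merged: [8, 17, 26, 26, 27, 27, 28, 28, 30]
Append remaining from right: [32, 36]. Merged: [8, 17, 26, 26, 27, 27, 28, 28, 30, 32, 36]

Final merged array: [8, 17, 26, 26, 27, 27, 28, 28, 30, 32, 36]
Total comparisons: 9

The merged array is [8, 17, 26, 26, 27, 27, 28, 28, 30, 32, 36], requiring 9 comparisons. The merge step runs in O(n) time where n is the total number of elements.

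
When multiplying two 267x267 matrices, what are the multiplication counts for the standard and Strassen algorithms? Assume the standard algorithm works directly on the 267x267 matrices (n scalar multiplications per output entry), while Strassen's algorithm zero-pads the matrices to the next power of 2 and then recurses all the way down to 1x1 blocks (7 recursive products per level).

Matrix multiplication for 267x267 matrices:

Strassen's algorithm requires power-of-2 dimensions. Pad 267x267 to 512x512 (next power of 2).

Standard algorithm: 267^3 = 19034163 multiplications
Strassen's algorithm: 7^(log2(512)) = 7^9 = 40353607 multiplications
Difference: 19034163 - 40353607 = -21319444 (Strassen uses MORE here due to padding overhead — for small or just-over-power-of-2 n, padding can outweigh the per-level savings)

Standard: 19034163 multiplications (267^3). Strassen: 40353607 multiplications (7^9, after padding to 512x512). Strassen reduces 8 recursive multiplications to 7 at each level.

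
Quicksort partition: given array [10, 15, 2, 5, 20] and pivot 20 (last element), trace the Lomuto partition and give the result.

Lomuto partition with pivot = 20:

Initial array: [10, 15, 2, 5, 20]

arr[0]=10 <= 20: swap with position 0, array becomes [10, 15, 2, 5, 20]
arr[1]=15 <= 20: swap with position 1, array becomes [10, 15, 2, 5, 20]
arr[2]=2 <= 20: swap with position 2, array becomes [10, 15, 2, 5, 20]
arr[3]=5 <= 20: swap with position 3, array becomes [10, 15, 2, 5, 20]

Place pivot at position 4: [10, 15, 2, 5, 20]
Pivot position: 4

After partitioning with pivot 20, the array becomes [10, 15, 2, 5, 20]. The pivot is placed at index 4. All elements to the left of the pivot are <= 20, and all elements to the right are > 20.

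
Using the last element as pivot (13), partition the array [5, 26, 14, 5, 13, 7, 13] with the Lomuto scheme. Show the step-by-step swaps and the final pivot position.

Lomuto partition with pivot = 13:

Initial array: [5, 26, 14, 5, 13, 7, 13]

arr[0]=5 <= 13: swap with position 0, array becomes [5, 26, 14, 5, 13, 7, 13]
arr[1]=26 > 13: no swap
arr[2]=14 > 13: no swap
arr[3]=5 <= 13: swap with position 1, array becomes [5, 5, 14, 26, 13, 7, 13]
arr[4]=13 <= 13: swap with position 2, array becomes [5, 5, 13, 26, 14, 7, 13]
arr[5]=7 <= 13: swap with position 3, array becomes [5, 5, 13, 7, 14, 26, 13]

Place pivot at position 4: [5, 5, 13, 7, 13, 26, 14]
Pivot position: 4

After partitioning with pivot 13, the array becomes [5, 5, 13, 7, 13, 26, 14]. The pivot is placed at index 4. All elements to the left of the pivot are <= 13, and all elements to the right are > 13.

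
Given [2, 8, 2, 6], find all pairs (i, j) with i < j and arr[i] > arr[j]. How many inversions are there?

Finding inversions in [2, 8, 2, 6]:

(1, 2): arr[1]=8 > arr[2]=2
(1, 3): arr[1]=8 > arr[3]=6

Total inversions: 2

The array has 2 inversion(s): (1,2), (1,3). Each pair (i,j) satisfies i < j and arr[i] > arr[j].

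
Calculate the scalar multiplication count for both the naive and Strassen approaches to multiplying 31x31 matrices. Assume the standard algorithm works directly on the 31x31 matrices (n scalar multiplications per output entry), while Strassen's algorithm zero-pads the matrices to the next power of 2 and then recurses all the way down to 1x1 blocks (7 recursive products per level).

Matrix multiplication for 31x31 matrices:

Strassen's algorithm requires power-of-2 dimensions. Pad 31x31 to 32x32 (next power of 2).

Standard algorithm: 31^3 = 29791 multiplications
Strassen's algorithm: 7^(log2(32)) = 7^5 = 16807 multiplications
Savings: 29791 - 16807 = 12984 multiplications

Standard: 29791 multiplications (31^3). Strassen: 16807 multiplications (7^5, after padding to 32x32). Strassen reduces 8 recursive multiplications to 7 at each level.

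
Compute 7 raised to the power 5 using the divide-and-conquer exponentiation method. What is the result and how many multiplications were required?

Computing 7^5 by squaring (build up from 7^1; each line after the first costs one multiplication):

7^1 = 7
7^2 = (7^1)^2 = 7^2 = 49
7^4 = (7^2)^2 = 49^2 = 2401
7^5 = 7 * 7^4 = 7 * 2401 = 16807

Result: 16807
Multiplications needed: 3 (3 lines after 7^1)

7^5 = 16807. Using exponentiation by squaring, this requires 3 multiplications. The key idea: if the exponent is even, square the half-power; if odd, multiply by the base once.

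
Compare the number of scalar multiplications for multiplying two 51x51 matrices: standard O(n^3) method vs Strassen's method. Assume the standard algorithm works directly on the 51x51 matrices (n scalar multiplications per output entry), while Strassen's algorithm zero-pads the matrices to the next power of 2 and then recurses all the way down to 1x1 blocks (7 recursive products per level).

Matrix multiplication for 51x51 matrices:

Strassen's algorithm requires power-of-2 dimensions. Pad 51x51 to 64x64 (next power of 2).

Standard algorithm: 51^3 = 132651 multiplications
Strassen's algorithm: 7^(log2(64)) = 7^6 = 117649 multiplications
Savings: 132651 - 117649 = 15002 multiplications

Standard: 132651 multiplications (51^3). Strassen: 117649 multiplications (7^6, after padding to 64x64). Strassen reduces 8 recursive multiplications to 7 at each level.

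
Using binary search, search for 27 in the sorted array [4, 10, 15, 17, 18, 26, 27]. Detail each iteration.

Binary search for 27 in [4, 10, 15, 17, 18, 26, 27]:

lo=0, hi=6, mid=3, arr[mid]=17 -> 17 < 27, search right half
lo=4, hi=6, mid=5, arr[mid]=26 -> 26 < 27, search right half
lo=6, hi=6, mid=6, arr[mid]=27 -> Found target at index 6!

Binary search finds 27 at index 6 after 3 comparisons. The search repeatedly halves the search space by comparing with the middle element.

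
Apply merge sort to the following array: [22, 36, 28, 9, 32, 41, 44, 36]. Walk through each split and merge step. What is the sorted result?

Merge sort trace:

Split: [22, 36, 28, 9, 32, 41, 44, 36] -> [22, 36, 28, 9] and [32, 41, 44, 36]
  Split: [22, 36, 28, 9] -> [22, 36] and [28, 9]
    Split: [22, 36] -> [22] and [36]
    Merge: [22] + [36] -> [22, 36]
    Split: [28, 9] -> [28] and [9]
    Merge: [28] + [9] -> [9, 28]
  Merge: [22, 36] + [9, 28] -> [9, 22, 28, 36]
  Split: [32, 41, 44, 36] -> [32, 41] and [44, 36]
    Split: [32, 41] -> [32] and [41]
    Merge: [32] + [41] -> [32, 41]
    Split: [44, 36] -> [44] and [36]
    Merge: [44] + [36] -> [36, 44]
  Merge: [32, 41] + [36, 44] -> [32, 36, 41, 44]
Merge: [9, 22, 28, 36] + [32, 36, 41, 44] -> [9, 22, 28, 32, 36, 36, 41, 44]

Final sorted array: [9, 22, 28, 32, 36, 36, 41, 44]

The merge sort proceeds by recursively splitting the array and merging sorted halves.
After all merges, the sorted array is [9, 22, 28, 32, 36, 36, 41, 44].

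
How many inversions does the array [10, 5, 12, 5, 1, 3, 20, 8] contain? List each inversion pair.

Finding inversions in [10, 5, 12, 5, 1, 3, 20, 8]:

(0, 1): arr[0]=10 > arr[1]=5
(0, 3): arr[0]=10 > arr[3]=5
(0, 4): arr[0]=10 > arr[4]=1
(0, 5): arr[0]=10 > arr[5]=3
(0, 7): arr[0]=10 > arr[7]=8
(1, 4): arr[1]=5 > arr[4]=1
(1, 5): arr[1]=5 > arr[5]=3
(2, 3): arr[2]=12 > arr[3]=5
(2, 4): arr[2]=12 > arr[4]=1
(2, 5): arr[2]=12 > arr[5]=3
(2, 7): arr[2]=12 > arr[7]=8
(3, 4): arr[3]=5 > arr[4]=1
(3, 5): arr[3]=5 > arr[5]=3
(6, 7): arr[6]=20 > arr[7]=8

Total inversions: 14

The array has 14 inversion(s): (0,1), (0,3), (0,4), (0,5), (0,7), (1,4), (1,5), (2,3), (2,4), (2,5), (2,7), (3,4), (3,5), (6,7). Each pair (i,j) satisfies i < j and arr[i] > arr[j].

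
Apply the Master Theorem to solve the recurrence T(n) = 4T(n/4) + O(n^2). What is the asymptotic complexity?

Master Theorem for T(n) = 4T(n/4) + O(n^2):

a = 4, b = 4, c = 2
log_b(a) = log_4(4) = 1.0000

Case 3: c = 2 > log_4(4) = 1.0000
T(n) = O(n^2) = O(n^2)

For T(n) = 4T(n/4) + O(n^2): log_4(4) = 1.0000. This is Case 3 of the Master Theorem (c > log_b(a), work dominated by root), giving O(n^2).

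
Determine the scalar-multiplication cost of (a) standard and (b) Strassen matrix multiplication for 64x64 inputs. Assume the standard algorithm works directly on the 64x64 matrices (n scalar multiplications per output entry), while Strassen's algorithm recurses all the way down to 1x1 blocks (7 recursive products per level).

Matrix multiplication for 64x64 matrices:

Standard algorithm: 64^3 = 262144 multiplications
Strassen's algorithm: 7^(log2(64)) = 7^6 = 117649 multiplications
Savings: 262144 - 117649 = 144495 multiplications

Standard: 262144 multiplications (64^3). Strassen: 117649 multiplications (7^6). Strassen reduces 8 recursive multiplications to 7 at each level.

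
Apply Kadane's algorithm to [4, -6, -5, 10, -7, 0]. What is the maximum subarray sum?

Using Kadane's algorithm on [4, -6, -5, 10, -7, 0]:

Scanning through the array:
Position 1 (value -6): max_ending_here = -2, max_so_far = 4
Position 2 (value -5): max_ending_here = -5, max_so_far = 4
Position 3 (value 10): max_ending_here = 10, max_so_far = 10
Position 4 (value -7): max_ending_here = 3, max_so_far = 10
Position 5 (value 0): max_ending_here = 3, max_so_far = 10

Maximum subarray: [10]
Maximum sum: 10

The maximum subarray is [10] with sum 10. This subarray runs from index 3 to index 3.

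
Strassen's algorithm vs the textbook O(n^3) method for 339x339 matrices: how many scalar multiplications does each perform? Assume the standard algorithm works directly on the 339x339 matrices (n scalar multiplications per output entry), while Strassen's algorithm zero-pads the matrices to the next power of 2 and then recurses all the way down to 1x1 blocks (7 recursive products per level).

Matrix multiplication for 339x339 matrices:

Strassen's algorithm requires power-of-2 dimensions. Pad 339x339 to 512x512 (next power of 2).

Standard algorithm: 339^3 = 38958219 multiplications
Strassen's algorithm: 7^(log2(512)) = 7^9 = 40353607 multiplications
Difference: 38958219 - 40353607 = -1395388 (Strassen uses MORE here due to padding overhead — for small or just-over-power-of-2 n, padding can outweigh the per-level savings)

Standard: 38958219 multiplications (339^3). Strassen: 40353607 multiplications (7^9, after padding to 512x512). Strassen reduces 8 recursive multiplications to 7 at each level.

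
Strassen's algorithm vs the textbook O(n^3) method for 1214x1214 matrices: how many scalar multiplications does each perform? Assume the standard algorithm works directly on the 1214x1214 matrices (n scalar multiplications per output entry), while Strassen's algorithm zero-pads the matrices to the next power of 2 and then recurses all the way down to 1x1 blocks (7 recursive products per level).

Matrix multiplication for 1214x1214 matrices:

Strassen's algorithm requires power-of-2 dimensions. Pad 1214x1214 to 2048x2048 (next power of 2).

Standard algorithm: 1214^3 = 1789188344 multiplications
Strassen's algorithm: 7^(log2(2048)) = 7^11 = 1977326743 multiplications
Difference: 1789188344 - 1977326743 = -188138399 (Strassen uses MORE here due to padding overhead — for small or just-over-power-of-2 n, padding can outweigh the per-level savings)

Standard: 1789188344 multiplications (1214^3). Strassen: 1977326743 multiplications (7^11, after padding to 2048x2048). Strassen reduces 8 recursive multiplications to 7 at each level.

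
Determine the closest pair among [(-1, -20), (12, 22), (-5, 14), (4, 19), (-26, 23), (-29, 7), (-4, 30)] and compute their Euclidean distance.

Computing all pairwise distances among 7 points:

d((-1, -20), (12, 22)) = 43.9659
d((-1, -20), (-5, 14)) = 34.2345
d((-1, -20), (4, 19)) = 39.3192
d((-1, -20), (-26, 23)) = 49.7393
d((-1, -20), (-29, 7)) = 38.8973
d((-1, -20), (-4, 30)) = 50.0899
d((12, 22), (-5, 14)) = 18.7883
d((12, 22), (4, 19)) = 8.544 <-- minimum
d((12, 22), (-26, 23)) = 38.0132
d((12, 22), (-29, 7)) = 43.6578
d((12, 22), (-4, 30)) = 17.8885
d((-5, 14), (4, 19)) = 10.2956
d((-5, 14), (-26, 23)) = 22.8473
d((-5, 14), (-29, 7)) = 25.0
d((-5, 14), (-4, 30)) = 16.0312
d((4, 19), (-26, 23)) = 30.2655
d((4, 19), (-29, 7)) = 35.1141
d((4, 19), (-4, 30)) = 13.6015
d((-26, 23), (-29, 7)) = 16.2788
d((-26, 23), (-4, 30)) = 23.0868
d((-29, 7), (-4, 30)) = 33.9706

Closest pair: (12, 22) and (4, 19) with distance 8.544

The closest pair is (12, 22) and (4, 19) with Euclidean distance 8.544. For 7 points, brute-force pairwise comparison is shown above. For large n, the divide-and-conquer algorithm (sort by x, recurse on halves, check the dividing strip) achieves O(n log n).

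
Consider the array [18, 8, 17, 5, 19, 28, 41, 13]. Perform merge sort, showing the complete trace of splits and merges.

Merge sort trace:

Split: [18, 8, 17, 5, 19, 28, 41, 13] -> [18, 8, 17, 5] and [19, 28, 41, 13]
  Split: [18, 8, 17, 5] -> [18, 8] and [17, 5]
    Split: [18, 8] -> [18] and [8]
    Merge: [18] + [8] -> [8, 18]
    Split: [17, 5] -> [17] and [5]
    Merge: [17] + [5] -> [5, 17]
  Merge: [8, 18] + [5, 17] -> [5, 8, 17, 18]
  Split: [19, 28, 41, 13] -> [19, 28] and [41, 13]
    Split: [19, 28] -> [19] and [28]
    Merge: [19] + [28] -> [19, 28]
    Split: [41, 13] -> [41] and [13]
    Merge: [41] + [13] -> [13, 41]
  Merge: [19, 28] + [13, 41] -> [13, 19, 28, 41]
Merge: [5, 8, 17, 18] + [13, 19, 28, 41] -> [5, 8, 13, 17, 18, 19, 28, 41]

Final sorted array: [5, 8, 13, 17, 18, 19, 28, 41]

The merge sort proceeds by recursively splitting the array and merging sorted halves.
After all merges, the sorted array is [5, 8, 13, 17, 18, 19, 28, 41].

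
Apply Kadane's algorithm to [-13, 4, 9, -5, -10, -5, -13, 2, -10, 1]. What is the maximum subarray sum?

Using Kadane's algorithm on [-13, 4, 9, -5, -10, -5, -13, 2, -10, 1]:

Scanning through the array:
Position 1 (value 4): max_ending_here = 4, max_so_far = 4
Position 2 (value 9): max_ending_here = 13, max_so_far = 13
Position 3 (value -5): max_ending_here = 8, max_so_far = 13
Position 4 (value -10): max_ending_here = -2, max_so_far = 13
Position 5 (value -5): max_ending_here = -5, max_so_far = 13
Position 6 (value -13): max_ending_here = -13, max_so_far = 13
Position 7 (value 2): max_ending_here = 2, max_so_far = 13
Position 8 (value -10): max_ending_here = -8, max_so_far = 13
Position 9 (value 1): max_ending_here = 1, max_so_far = 13

Maximum subarray: [4, 9]
Maximum sum: 13

The maximum subarray is [4, 9] with sum 13. This subarray runs from index 1 to index 2.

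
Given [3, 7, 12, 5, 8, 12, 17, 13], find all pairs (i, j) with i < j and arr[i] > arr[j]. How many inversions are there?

Finding inversions in [3, 7, 12, 5, 8, 12, 17, 13]:

(1, 3): arr[1]=7 > arr[3]=5
(2, 3): arr[2]=12 > arr[3]=5
(2, 4): arr[2]=12 > arr[4]=8
(6, 7): arr[6]=17 > arr[7]=13

Total inversions: 4

The array has 4 inversion(s): (1,3), (2,3), (2,4), (6,7). Each pair (i,j) satisfies i < j and arr[i] > arr[j].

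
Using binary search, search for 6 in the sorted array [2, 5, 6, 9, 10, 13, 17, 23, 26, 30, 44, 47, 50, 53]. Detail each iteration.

Binary search for 6 in [2, 5, 6, 9, 10, 13, 17, 23, 26, 30, 44, 47, 50, 53]:

lo=0, hi=13, mid=6, arr[mid]=17 -> 17 > 6, search left half
lo=0, hi=5, mid=2, arr[mid]=6 -> Found target at index 2!

Binary search finds 6 at index 2 after 2 comparisons. The search repeatedly halves the search space by comparing with the middle element.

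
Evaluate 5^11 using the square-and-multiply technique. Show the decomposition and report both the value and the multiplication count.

Computing 5^11 by squaring (build up from 5^1; each line after the first costs one multiplication):

5^1 = 5
5^2 = (5^1)^2 = 5^2 = 25
5^4 = (5^2)^2 = 25^2 = 625
5^5 = 5 * 5^4 = 5 * 625 = 3125
5^10 = (5^5)^2 = 3125^2 = 9765625
5^11 = 5 * 5^10 = 5 * 9765625 = 48828125

Result: 48828125
Multiplications needed: 5 (5 lines after 5^1)

5^11 = 48828125. Using exponentiation by squaring, this requires 5 multiplications. The key idea: if the exponent is even, square the half-power; if odd, multiply by the base once.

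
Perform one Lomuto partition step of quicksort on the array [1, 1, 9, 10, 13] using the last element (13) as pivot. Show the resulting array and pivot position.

Lomuto partition with pivot = 13:

Initial array: [1, 1, 9, 10, 13]

arr[0]=1 <= 13: swap with position 0, array becomes [1, 1, 9, 10, 13]
arr[1]=1 <= 13: swap with position 1, array becomes [1, 1, 9, 10, 13]
arr[2]=9 <= 13: swap with position 2, array becomes [1, 1, 9, 10, 13]
arr[3]=10 <= 13: swap with position 3, array becomes [1, 1, 9, 10, 13]

Place pivot at position 4: [1, 1, 9, 10, 13]
Pivot position: 4

After partitioning with pivot 13, the array becomes [1, 1, 9, 10, 13]. The pivot is placed at index 4. All elements to the left of the pivot are <= 13, and all elements to the right are > 13.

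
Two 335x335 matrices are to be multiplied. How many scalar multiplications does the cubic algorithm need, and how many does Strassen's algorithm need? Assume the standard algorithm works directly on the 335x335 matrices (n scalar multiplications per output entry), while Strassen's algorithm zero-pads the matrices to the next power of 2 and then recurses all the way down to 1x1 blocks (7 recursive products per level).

Matrix multiplication for 335x335 matrices:

Strassen's algorithm requires power-of-2 dimensions. Pad 335x335 to 512x512 (next power of 2).

Standard algorithm: 335^3 = 37595375 multiplications
Strassen's algorithm: 7^(log2(512)) = 7^9 = 40353607 multiplications
Difference: 37595375 - 40353607 = -2758232 (Strassen uses MORE here due to padding overhead — for small or just-over-power-of-2 n, padding can outweigh the per-level savings)

Standard: 37595375 multiplications (335^3). Strassen: 40353607 multiplications (7^9, after padding to 512x512). Strassen reduces 8 recursive multiplications to 7 at each level.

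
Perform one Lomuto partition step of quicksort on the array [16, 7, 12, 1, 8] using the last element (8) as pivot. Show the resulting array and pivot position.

Lomuto partition with pivot = 8:

Initial array: [16, 7, 12, 1, 8]

arr[0]=16 > 8: no swap
arr[1]=7 <= 8: swap with position 0, array becomes [7, 16, 12, 1, 8]
arr[2]=12 > 8: no swap
arr[3]=1 <= 8: swap with position 1, array becomes [7, 1, 12, 16, 8]

Place pivot at position 2: [7, 1, 8, 16, 12]
Pivot position: 2

After partitioning with pivot 8, the array becomes [7, 1, 8, 16, 12]. The pivot is placed at index 2. All elements to the left of the pivot are <= 8, and all elements to the right are > 8.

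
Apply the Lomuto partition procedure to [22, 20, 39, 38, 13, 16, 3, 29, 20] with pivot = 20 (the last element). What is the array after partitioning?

Lomuto partition with pivot = 20:

Initial array: [22, 20, 39, 38, 13, 16, 3, 29, 20]

arr[0]=22 > 20: no swap
arr[1]=20 <= 20: swap with position 0, array becomes [20, 22, 39, 38, 13, 16, 3, 29, 20]
arr[2]=39 > 20: no swap
arr[3]=38 > 20: no swap
arr[4]=13 <= 20: swap with position 1, array becomes [20, 13, 39, 38, 22, 16, 3, 29, 20]
arr[5]=16 <= 20: swap with position 2, array becomes [20, 13, 16, 38, 22, 39, 3, 29, 20]
arr[6]=3 <= 20: swap with position 3, array becomes [20, 13, 16, 3, 22, 39, 38, 29, 20]
arr[7]=29 > 20: no swap

Place pivot at position 4: [20, 13, 16, 3, 20, 39, 38, 29, 22]
Pivot position: 4

After partitioning with pivot 20, the array becomes [20, 13, 16, 3, 20, 39, 38, 29, 22]. The pivot is placed at index 4. All elements to the left of the pivot are <= 20, and all elements to the right are > 20.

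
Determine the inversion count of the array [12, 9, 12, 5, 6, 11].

Finding inversions in [12, 9, 12, 5, 6, 11]:

(0, 1): arr[0]=12 > arr[1]=9
(0, 3): arr[0]=12 > arr[3]=5
(0, 4): arr[0]=12 > arr[4]=6
(0, 5): arr[0]=12 > arr[5]=11
(1, 3): arr[1]=9 > arr[3]=5
(1, 4): arr[1]=9 > arr[4]=6
(2, 3): arr[2]=12 > arr[3]=5
(2, 4): arr[2]=12 > arr[4]=6
(2, 5): arr[2]=12 > arr[5]=11

Total inversions: 9

The array has 9 inversion(s): (0,1), (0,3), (0,4), (0,5), (1,3), (1,4), (2,3), (2,4), (2,5). Each pair (i,j) satisfies i < j and arr[i] > arr[j].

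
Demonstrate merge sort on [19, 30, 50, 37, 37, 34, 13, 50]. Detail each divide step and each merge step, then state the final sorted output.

Merge sort trace:

Split: [19, 30, 50, 37, 37, 34, 13, 50] -> [19, 30, 50, 37] and [37, 34, 13, 50]
  Split: [19, 30, 50, 37] -> [19, 30] and [50, 37]
    Split: [19, 30] -> [19] and [30]
    Merge: [19] + [30] -> [19, 30]
    Split: [50, 37] -> [50] and [37]
    Merge: [50] + [37] -> [37, 50]
  Merge: [19, 30] + [37, 50] -> [19, 30, 37, 50]
  Split: [37, 34, 13, 50] -> [37, 34] and [13, 50]
    Split: [37, 34] -> [37] and [34]
    Merge: [37] + [34] -> [34, 37]
    Split: [13, 50] -> [13] and [50]
    Merge: [13] + [50] -> [13, 50]
  Merge: [34, 37] + [13, 50] -> [13, 34, 37, 50]
Merge: [19, 30, 37, 50] + [13, 34, 37, 50] -> [13, 19, 30, 34, 37, 37, 50, 50]

Final sorted array: [13, 19, 30, 34, 37, 37, 50, 50]

The merge sort proceeds by recursively splitting the array and merging sorted halves.
After all merges, the sorted array is [13, 19, 30, 34, 37, 37, 50, 50].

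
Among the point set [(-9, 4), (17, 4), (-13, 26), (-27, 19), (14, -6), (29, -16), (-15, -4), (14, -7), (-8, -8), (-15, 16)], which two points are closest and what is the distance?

Computing all pairwise distances among 10 points:

d((-9, 4), (17, 4)) = 26.0
d((-9, 4), (-13, 26)) = 22.3607
d((-9, 4), (-27, 19)) = 23.4307
d((-9, 4), (14, -6)) = 25.0799
d((-9, 4), (29, -16)) = 42.9418
d((-9, 4), (-15, -4)) = 10.0
d((-9, 4), (14, -7)) = 25.4951
d((-9, 4), (-8, -8)) = 12.0416
d((-9, 4), (-15, 16)) = 13.4164
d((17, 4), (-13, 26)) = 37.2022
d((17, 4), (-27, 19)) = 46.4866
d((17, 4), (14, -6)) = 10.4403
d((17, 4), (29, -16)) = 23.3238
d((17, 4), (-15, -4)) = 32.9848
d((17, 4), (14, -7)) = 11.4018
d((17, 4), (-8, -8)) = 27.7308
d((17, 4), (-15, 16)) = 34.176
d((-13, 26), (-27, 19)) = 15.6525
d((-13, 26), (14, -6)) = 41.8688
d((-13, 26), (29, -16)) = 59.397
d((-13, 26), (-15, -4)) = 30.0666
d((-13, 26), (14, -7)) = 42.638
d((-13, 26), (-8, -8)) = 34.3657
d((-13, 26), (-15, 16)) = 10.198
d((-27, 19), (14, -6)) = 48.0208
d((-27, 19), (29, -16)) = 66.0379
d((-27, 19), (-15, -4)) = 25.9422
d((-27, 19), (14, -7)) = 48.5489
d((-27, 19), (-8, -8)) = 33.0151
d((-27, 19), (-15, 16)) = 12.3693
d((14, -6), (29, -16)) = 18.0278
d((14, -6), (-15, -4)) = 29.0689
d((14, -6), (14, -7)) = 1.0 <-- minimum
d((14, -6), (-8, -8)) = 22.0907
d((14, -6), (-15, 16)) = 36.4005
d((29, -16), (-15, -4)) = 45.607
d((29, -16), (14, -7)) = 17.4929
d((29, -16), (-8, -8)) = 37.855
d((29, -16), (-15, 16)) = 54.4059
d((-15, -4), (14, -7)) = 29.1548
d((-15, -4), (-8, -8)) = 8.0623
d((-15, -4), (-15, 16)) = 20.0
d((14, -7), (-8, -8)) = 22.0227
d((14, -7), (-15, 16)) = 37.0135
d((-8, -8), (-15, 16)) = 25.0

Closest pair: (14, -6) and (14, -7) with distance 1.0

The closest pair is (14, -6) and (14, -7) with Euclidean distance 1.0. For 10 points, brute-force pairwise comparison is shown above. For large n, the divide-and-conquer algorithm (sort by x, recurse on halves, check the dividing strip) achieves O(n log n).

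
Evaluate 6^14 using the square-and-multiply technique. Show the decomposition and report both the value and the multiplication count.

Computing 6^14 by squaring (build up from 6^1; each line after the first costs one multiplication):

6^1 = 6
6^2 = (6^1)^2 = 6^2 = 36
6^3 = 6 * 6^2 = 6 * 36 = 216
6^6 = (6^3)^2 = 216^2 = 46656
6^7 = 6 * 6^6 = 6 * 46656 = 279936
6^14 = (6^7)^2 = 279936^2 = 78364164096

Result: 78364164096
Multiplications needed: 5 (5 lines after 6^1)

6^14 = 78364164096. Using exponentiation by squaring, this requires 5 multiplications. The key idea: if the exponent is even, square the half-power; if odd, multiply by the base once.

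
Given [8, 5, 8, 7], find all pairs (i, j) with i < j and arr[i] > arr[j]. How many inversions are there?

Finding inversions in [8, 5, 8, 7]:

(0, 1): arr[0]=8 > arr[1]=5
(0, 3): arr[0]=8 > arr[3]=7
(2, 3): arr[2]=8 > arr[3]=7

Total inversions: 3

The array has 3 inversion(s): (0,1), (0,3), (2,3). Each pair (i,j) satisfies i < j and arr[i] > arr[j].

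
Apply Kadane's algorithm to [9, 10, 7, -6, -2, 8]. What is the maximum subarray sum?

Using Kadane's algorithm on [9, 10, 7, -6, -2, 8]:

Scanning through the array:
Position 1 (value 10): max_ending_here = 19, max_so_far = 19
Position 2 (value 7): max_ending_here = 26, max_so_far = 26
Position 3 (value -6): max_ending_here = 20, max_so_far = 26
Position 4 (value -2): max_ending_here = 18, max_so_far = 26
Position 5 (value 8): max_ending_here = 26, max_so_far = 26

Maximum subarray: [9, 10, 7]
Maximum sum: 26

The maximum subarray is [9, 10, 7] with sum 26. This subarray runs from index 0 to index 2.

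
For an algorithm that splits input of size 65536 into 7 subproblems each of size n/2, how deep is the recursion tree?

For divide and conquer with division factor 2:

Problem sizes at each level:
Level 0: 65536
Level 1: 32768
Level 2: 16384
Level 3: 8192
Level 4: 4096
Level 5: 2048
Level 6: 1024
Level 7: 512
Level 8: 256
Level 9: 128
Level 10: 64
Level 11: 32
Level 12: 16
Level 13: 8
Level 14: 4
Level 15: 2
Level 16: 1

The root is level 0 and the size-1 base case is level 16 (the tree spans levels 0 through 16, i.e. 17 levels counting the root), so the depth is the number of divisions: log_2(65536) = 16

The recursion tree depth is log_2(65536) = 16. At each level, the problem size is divided by 2, so it takes 16 divisions to reduce to a base case of size 1. The algorithm makes 7 recursive calls at each level.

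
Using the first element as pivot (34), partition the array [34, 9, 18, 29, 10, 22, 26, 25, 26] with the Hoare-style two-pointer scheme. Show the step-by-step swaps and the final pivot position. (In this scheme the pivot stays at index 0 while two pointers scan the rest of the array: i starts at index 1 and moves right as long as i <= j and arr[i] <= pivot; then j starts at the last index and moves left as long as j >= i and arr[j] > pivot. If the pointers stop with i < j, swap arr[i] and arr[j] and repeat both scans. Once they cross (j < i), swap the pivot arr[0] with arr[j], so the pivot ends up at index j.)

Hoare-style two-pointer partition with pivot = 34:

Initial array: [34, 9, 18, 29, 10, 22, 26, 25, 26]

Pointers start at i = 1, j = 8.
i ends at 9, j ends at 8: the pointers have crossed (j < i), so scanning stops.

Swap pivot arr[0] with arr[8] to place pivot at position 8: [26, 9, 18, 29, 10, 22, 26, 25, 34]
Pivot position: 8

After partitioning with pivot 34, the array becomes [26, 9, 18, 29, 10, 22, 26, 25, 34]. The pivot is placed at index 8. All elements to the left of the pivot are <= 34, and all elements to the right are > 34.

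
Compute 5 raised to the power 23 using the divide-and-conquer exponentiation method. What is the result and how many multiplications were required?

Computing 5^23 by squaring (build up from 5^1; each line after the first costs one multiplication):

5^1 = 5
5^2 = (5^1)^2 = 5^2 = 25
5^4 = (5^2)^2 = 25^2 = 625
5^5 = 5 * 5^4 = 5 * 625 = 3125
5^10 = (5^5)^2 = 3125^2 = 9765625
5^11 = 5 * 5^10 = 5 * 9765625 = 48828125
5^22 = (5^11)^2 = 48828125^2 = 2384185791015625
5^23 = 5 * 5^22 = 5 * 2384185791015625 = 11920928955078125

Result: 11920928955078125
Multiplications needed: 7 (7 lines after 5^1)

5^23 = 11920928955078125. Using exponentiation by squaring, this requires 7 multiplications. The key idea: if the exponent is even, square the half-power; if odd, multiply by the base once.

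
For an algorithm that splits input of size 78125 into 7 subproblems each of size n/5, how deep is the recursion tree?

For divide and conquer with division factor 5:

Problem sizes at each level:
Level 0: 78125
Level 1: 15625
Level 2: 3125
Level 3: 625
Level 4: 125
Level 5: 25
Level 6: 5
Level 7: 1

The root is level 0 and the size-1 base case is level 7 (the tree spans levels 0 through 7, i.e. 8 levels counting the root), so the depth is the number of divisions: log_5(78125) = 7

The recursion tree depth is log_5(78125) = 7. At each level, the problem size is divided by 5, so it takes 7 divisions to reduce to a base case of size 1. The algorithm makes 7 recursive calls at each level.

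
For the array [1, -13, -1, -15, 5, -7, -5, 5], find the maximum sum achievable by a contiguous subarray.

Using Kadane's algorithm on [1, -13, -1, -15, 5, -7, -5, 5]:

Scanning through the array:
Position 1 (value -13): max_ending_here = -12, max_so_far = 1
Position 2 (value -1): max_ending_here = -1, max_so_far = 1
Position 3 (value -15): max_ending_here = -15, max_so_far = 1
Position 4 (value 5): max_ending_here = 5, max_so_far = 5
Position 5 (value -7): max_ending_here = -2, max_so_far = 5
Position 6 (value -5): max_ending_here = -5, max_so_far = 5
Position 7 (value 5): max_ending_here = 5, max_so_far = 5

Maximum subarray: [5]
Maximum sum: 5

The maximum subarray is [5] with sum 5. This subarray runs from index 4 to index 4.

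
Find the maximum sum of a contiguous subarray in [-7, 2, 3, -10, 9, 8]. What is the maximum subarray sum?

Using Kadane's algorithm on [-7, 2, 3, -10, 9, 8]:

Scanning through the array:
Position 1 (value 2): max_ending_here = 2, max_so_far = 2
Position 2 (value 3): max_ending_here = 5, max_so_far = 5
Position 3 (value -10): max_ending_here = -5, max_so_far = 5
Position 4 (value 9): max_ending_here = 9, max_so_far = 9
Position 5 (value 8): max_ending_here = 17, max_so_far = 17

Maximum subarray: [9, 8]
Maximum sum: 17

The maximum subarray is [9, 8] with sum 17. This subarray runs from index 4 to index 5.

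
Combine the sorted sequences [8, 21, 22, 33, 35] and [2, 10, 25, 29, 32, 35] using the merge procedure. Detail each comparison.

Merging process:

Compare 8 vs 2: take 2 from right. Merged: [2]
Compare 8 vs 10: take 8 from left. Merged: [2, 8]
Compare 21 vs 10: take 10 from right. Merged: [2, 8, 10]
Compare 21 vs 25: take 21 from left. Merged: [2, 8, 10, 21]
Compare 22 vs 25: take 22 from left. Merged: [2, 8, 10, 21, 22]
Compare 33 vs 25: take 25 from right. Merged: [2, 8, 10, 21, 22, 25]
Compare 33 vs 29: take 29 from right. Merged: [2, 8, 10, 21, 22, 25, 29]
Compare 33 vs 32: take 32 from right. Merged: [2, 8, 10, 21, 22, 25, 29, 32]
Compare 33 vs 35: take 33 from left. Merged: [2, 8, 10, 21, 22, 25, 29, 32, 33]
Compare 35 vs 35: take 35 from left. Merged: [2, 8, 10, 21, 22, 25, 29, 32, 33, 35]
Append remaining from right: [35]. Merged: [2, 8, 10, 21, 22, 25, 29, 32, 33, 35, 35]

Final merged array: [2, 8, 10, 21, 22, 25, 29, 32, 33, 35, 35]
Total comparisons: 10

The merged array is [2, 8, 10, 21, 22, 25, 29, 32, 33, 35, 35], requiring 10 comparisons. The merge step runs in O(n) time where n is the total number of elements.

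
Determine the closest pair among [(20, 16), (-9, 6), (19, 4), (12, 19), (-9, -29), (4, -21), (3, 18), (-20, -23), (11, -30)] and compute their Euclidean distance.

Computing all pairwise distances among 9 points:

d((20, 16), (-9, 6)) = 30.6757
d((20, 16), (19, 4)) = 12.0416
d((20, 16), (12, 19)) = 8.544 <-- minimum
d((20, 16), (-9, -29)) = 53.535
d((20, 16), (4, -21)) = 40.3113
d((20, 16), (3, 18)) = 17.1172
d((20, 16), (-20, -23)) = 55.8659
d((20, 16), (11, -30)) = 46.8722
d((-9, 6), (19, 4)) = 28.0713
d((-9, 6), (12, 19)) = 24.6982
d((-9, 6), (-9, -29)) = 35.0
d((-9, 6), (4, -21)) = 29.9666
d((-9, 6), (3, 18)) = 16.9706
d((-9, 6), (-20, -23)) = 31.0161
d((-9, 6), (11, -30)) = 41.1825
d((19, 4), (12, 19)) = 16.5529
d((19, 4), (-9, -29)) = 43.2782
d((19, 4), (4, -21)) = 29.1548
d((19, 4), (3, 18)) = 21.2603
d((19, 4), (-20, -23)) = 47.4342
d((19, 4), (11, -30)) = 34.9285
d((12, 19), (-9, -29)) = 52.3927
d((12, 19), (4, -21)) = 40.7922
d((12, 19), (3, 18)) = 9.0554
d((12, 19), (-20, -23)) = 52.8015
d((12, 19), (11, -30)) = 49.0102
d((-9, -29), (4, -21)) = 15.2643
d((-9, -29), (3, 18)) = 48.5077
d((-9, -29), (-20, -23)) = 12.53
d((-9, -29), (11, -30)) = 20.025
d((4, -21), (3, 18)) = 39.0128
d((4, -21), (-20, -23)) = 24.0832
d((4, -21), (11, -30)) = 11.4018
d((3, 18), (-20, -23)) = 47.0106
d((3, 18), (11, -30)) = 48.6621
d((-20, -23), (11, -30)) = 31.7805

Closest pair: (20, 16) and (12, 19) with distance 8.544

The closest pair is (20, 16) and (12, 19) with Euclidean distance 8.544. For 9 points, brute-force pairwise comparison is shown above. For large n, the divide-and-conquer algorithm (sort by x, recurse on halves, check the dividing strip) achieves O(n log n).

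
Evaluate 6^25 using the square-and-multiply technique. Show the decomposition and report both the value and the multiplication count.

Computing 6^25 by squaring (build up from 6^1; each line after the first costs one multiplication):

6^1 = 6
6^2 = (6^1)^2 = 6^2 = 36
6^3 = 6 * 6^2 = 6 * 36 = 216
6^6 = (6^3)^2 = 216^2 = 46656
6^12 = (6^6)^2 = 46656^2 = 2176782336
6^24 = (6^12)^2 = 2176782336^2 = 4738381338321616896
6^25 = 6 * 6^24 = 6 * 4738381338321616896 = 28430288029929701376

Result: 28430288029929701376
Multiplications needed: 6 (6 lines after 6^1)

6^25 = 28430288029929701376. Using exponentiation by squaring, this requires 6 multiplications. The key idea: if the exponent is even, square the half-power; if odd, multiply by the base once.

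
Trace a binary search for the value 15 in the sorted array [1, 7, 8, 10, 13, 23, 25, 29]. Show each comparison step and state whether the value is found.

Binary search for 15 in [1, 7, 8, 10, 13, 23, 25, 29]:

lo=0, hi=7, mid=3, arr[mid]=10 -> 10 < 15, search right half
lo=4, hi=7, mid=5, arr[mid]=23 -> 23 > 15, search left half
lo=4, hi=4, mid=4, arr[mid]=13 -> 13 < 15, search right half
lo=5 > hi=4, target 15 not found

Binary search determines that 15 is not in the array after 3 comparisons. The search space was exhausted without finding the target.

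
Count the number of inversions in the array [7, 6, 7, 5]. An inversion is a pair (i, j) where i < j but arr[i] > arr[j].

Finding inversions in [7, 6, 7, 5]:

(0, 1): arr[0]=7 > arr[1]=6
(0, 3): arr[0]=7 > arr[3]=5
(1, 3): arr[1]=6 > arr[3]=5
(2, 3): arr[2]=7 > arr[3]=5

Total inversions: 4

The array has 4 inversion(s): (0,1), (0,3), (1,3), (2,3). Each pair (i,j) satisfies i < j and arr[i] > arr[j].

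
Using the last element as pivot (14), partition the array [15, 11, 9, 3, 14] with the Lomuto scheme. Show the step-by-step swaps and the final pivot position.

Lomuto partition with pivot = 14:

Initial array: [15, 11, 9, 3, 14]

arr[0]=15 > 14: no swap
arr[1]=11 <= 14: swap with position 0, array becomes [11, 15, 9, 3, 14]
arr[2]=9 <= 14: swap with position 1, array becomes [11, 9, 15, 3, 14]
arr[3]=3 <= 14: swap with position 2, array becomes [11, 9, 3, 15, 14]

Place pivot at position 3: [11, 9, 3, 14, 15]
Pivot position: 3

After partitioning with pivot 14, the array becomes [11, 9, 3, 14, 15]. The pivot is placed at index 3. All elements to the left of the pivot are <= 14, and all elements to the right are > 14.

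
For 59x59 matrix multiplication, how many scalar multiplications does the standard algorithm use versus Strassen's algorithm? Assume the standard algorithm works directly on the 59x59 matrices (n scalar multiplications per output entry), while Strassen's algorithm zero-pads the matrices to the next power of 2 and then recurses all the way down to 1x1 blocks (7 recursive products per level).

Matrix multiplication for 59x59 matrices:

Strassen's algorithm requires power-of-2 dimensions. Pad 59x59 to 64x64 (next power of 2).

Standard algorithm: 59^3 = 205379 multiplications
Strassen's algorithm: 7^(log2(64)) = 7^6 = 117649 multiplications
Savings: 205379 - 117649 = 87730 multiplications

Standard: 205379 multiplications (59^3). Strassen: 117649 multiplications (7^6, after padding to 64x64). Strassen reduces 8 recursive multiplications to 7 at each level.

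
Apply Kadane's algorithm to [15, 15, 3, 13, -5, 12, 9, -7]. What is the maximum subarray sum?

Using Kadane's algorithm on [15, 15, 3, 13, -5, 12, 9, -7]:

Scanning through the array:
Position 1 (value 15): max_ending_here = 30, max_so_far = 30
Position 2 (value 3): max_ending_here = 33, max_so_far = 33
Position 3 (value 13): max_ending_here = 46, max_so_far = 46
Position 4 (value -5): max_ending_here = 41, max_so_far = 46
Position 5 (value 12): max_ending_here = 53, max_so_far = 53
Position 6 (value 9): max_ending_here = 62, max_so_far = 62
Position 7 (value -7): max_ending_here = 55, max_so_far = 62

Maximum subarray: [15, 15, 3, 13, -5, 12, 9]
Maximum sum: 62

The maximum subarray is [15, 15, 3, 13, -5, 12, 9] with sum 62. This subarray runs from index 0 to index 6.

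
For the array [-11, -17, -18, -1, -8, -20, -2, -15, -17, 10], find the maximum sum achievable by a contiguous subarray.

Using Kadane's algorithm on [-11, -17, -18, -1, -8, -20, -2, -15, -17, 10]:

Scanning through the array:
Position 1 (value -17): max_ending_here = -17, max_so_far = -11
Position 2 (value -18): max_ending_here = -18, max_so_far = -11
Position 3 (value -1): max_ending_here = -1, max_so_far = -1
Position 4 (value -8): max_ending_here = -8, max_so_far = -1
Position 5 (value -20): max_ending_here = -20, max_so_far = -1
Position 6 (value -2): max_ending_here = -2, max_so_far = -1
Position 7 (value -15): max_ending_here = -15, max_so_far = -1
Position 8 (value -17): max_ending_here = -17, max_so_far = -1
Position 9 (value 10): max_ending_here = 10, max_so_far = 10

Maximum subarray: [10]
Maximum sum: 10

The maximum subarray is [10] with sum 10. This subarray runs from index 9 to index 9.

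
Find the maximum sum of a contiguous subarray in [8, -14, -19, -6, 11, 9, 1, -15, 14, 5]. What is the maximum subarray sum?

Using Kadane's algorithm on [8, -14, -19, -6, 11, 9, 1, -15, 14, 5]:

Scanning through the array:
Position 1 (value -14): max_ending_here = -6, max_so_far = 8
Position 2 (value -19): max_ending_here = -19, max_so_far = 8
Position 3 (value -6): max_ending_here = -6, max_so_far = 8
Position 4 (value 11): max_ending_here = 11, max_so_far = 11
Position 5 (value 9): max_ending_here = 20, max_so_far = 20
Position 6 (value 1): max_ending_here = 21, max_so_far = 21
Position 7 (value -15): max_ending_here = 6, max_so_far = 21
Position 8 (value 14): max_ending_here = 20, max_so_far = 21
Position 9 (value 5): max_ending_here = 25, max_so_far = 25

Maximum subarray: [11, 9, 1, -15, 14, 5]
Maximum sum: 25

The maximum subarray is [11, 9, 1, -15, 14, 5] with sum 25. This subarray runs from index 4 to index 9.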